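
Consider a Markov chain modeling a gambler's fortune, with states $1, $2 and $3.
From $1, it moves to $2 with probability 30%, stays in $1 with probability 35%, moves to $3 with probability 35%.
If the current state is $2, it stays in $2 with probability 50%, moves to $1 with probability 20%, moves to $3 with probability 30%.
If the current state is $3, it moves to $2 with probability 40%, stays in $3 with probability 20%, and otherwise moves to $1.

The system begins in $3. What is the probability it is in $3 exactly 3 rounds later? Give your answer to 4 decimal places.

Propagate the distribution vector 3 rounds from $3.
After 0 rounds: (0.0000, 0.0000, 1.0000)
After 1 round: (0.4000, 0.4000, 0.2000)
After 2 rounds: (0.3000, 0.4000, 0.3000)
After 3 rounds: (0.3050, 0.4100, 0.2850)
P(in $3 after 3 rounds) = 0.2850

0.2850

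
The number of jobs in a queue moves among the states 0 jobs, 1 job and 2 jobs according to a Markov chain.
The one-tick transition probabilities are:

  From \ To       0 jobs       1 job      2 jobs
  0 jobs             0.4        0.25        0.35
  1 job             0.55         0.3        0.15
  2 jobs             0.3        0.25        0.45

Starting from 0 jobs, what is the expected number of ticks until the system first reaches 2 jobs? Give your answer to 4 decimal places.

3.3628

Let t(s) be the expected number of ticks to first reach 2 jobs from state s, with t(2 jobs) = 0. Conditioning on the first tick:
t(0 jobs) = 1 + 0.4·t(0 jobs) + 0.25·t(1 job)
t(1 job) = 1 + 0.55·t(0 jobs) + 0.3·t(1 job)
Solving: t(0 jobs) = 3.3628, t(1 job) = 4.0708.
Expected ticks from 0 jobs to 2 jobs: 3.3628.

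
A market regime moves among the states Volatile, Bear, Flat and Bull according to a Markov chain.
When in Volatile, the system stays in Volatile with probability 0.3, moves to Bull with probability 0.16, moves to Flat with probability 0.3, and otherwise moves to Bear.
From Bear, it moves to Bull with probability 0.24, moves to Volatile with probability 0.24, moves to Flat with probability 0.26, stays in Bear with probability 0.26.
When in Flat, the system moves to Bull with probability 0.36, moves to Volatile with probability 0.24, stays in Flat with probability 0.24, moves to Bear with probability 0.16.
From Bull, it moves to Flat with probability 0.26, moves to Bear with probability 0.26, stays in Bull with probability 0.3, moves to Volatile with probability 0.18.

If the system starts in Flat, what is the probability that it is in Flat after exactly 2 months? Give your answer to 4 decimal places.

0.2648

Propagate the distribution vector 2 months from Flat.
After 0 months: (0.0000, 0.0000, 1.0000, 0.0000)
After 1 month: (0.2400, 0.1600, 0.2400, 0.3600)
After 2 months: (0.2328, 0.2312, 0.2648, 0.2712)
P(in Flat after 2 months) = 0.2648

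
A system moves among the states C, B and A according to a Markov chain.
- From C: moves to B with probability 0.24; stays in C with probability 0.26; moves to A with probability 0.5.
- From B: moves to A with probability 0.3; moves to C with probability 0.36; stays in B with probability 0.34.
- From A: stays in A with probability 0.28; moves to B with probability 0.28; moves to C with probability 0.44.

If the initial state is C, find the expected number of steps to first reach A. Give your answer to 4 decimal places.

Let t(s) be the expected number of steps to first reach A from state s, with t(A) = 0. Conditioning on the first step:
t(C) = 1 + 0.26·t(C) + 0.24·t(B)
t(B) = 1 + 0.36·t(C) + 0.34·t(B)
Solving: t(C) = 2.2388, t(B) = 2.7363.
Expected steps from C to A: 2.2388.

2.2388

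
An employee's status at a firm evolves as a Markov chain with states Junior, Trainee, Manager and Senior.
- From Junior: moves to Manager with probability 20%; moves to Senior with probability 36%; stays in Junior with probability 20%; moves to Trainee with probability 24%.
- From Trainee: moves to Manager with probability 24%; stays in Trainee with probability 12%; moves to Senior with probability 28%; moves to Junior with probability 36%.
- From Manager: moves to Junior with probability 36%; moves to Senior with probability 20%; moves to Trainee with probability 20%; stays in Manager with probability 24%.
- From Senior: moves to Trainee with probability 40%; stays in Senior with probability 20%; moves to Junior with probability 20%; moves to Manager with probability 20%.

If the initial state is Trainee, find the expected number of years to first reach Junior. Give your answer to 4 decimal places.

3.1129

Let t(s) be the expected number of years to first reach Junior from state s, with t(Junior) = 0. Conditioning on the first year:
t(Trainee) = 1 + 0.12·t(Trainee) + 0.24·t(Manager) + 0.28·t(Senior)
t(Manager) = 1 + 0.2·t(Trainee) + 0.24·t(Manager) + 0.2·t(Senior)
t(Senior) = 1 + 0.4·t(Trainee) + 0.2·t(Manager) + 0.2·t(Senior)
Solving: t(Trainee) = 3.1129, t(Manager) = 3.0759, t(Senior) = 3.5754.
Expected years from Trainee to Junior: 3.1129.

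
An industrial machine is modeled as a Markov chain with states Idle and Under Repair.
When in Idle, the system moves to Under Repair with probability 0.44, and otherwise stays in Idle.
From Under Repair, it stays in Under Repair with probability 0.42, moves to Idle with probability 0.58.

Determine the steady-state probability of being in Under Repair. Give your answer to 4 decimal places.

0.4314

Let the stationary distribution be π with π = πP and π_1 + π_2 = 1.
π_1 = 0.56·π_1 + 0.58·π_2
Solving with the normalization constraint gives π = (0.5686, 0.4314).
So the stationary probability of Under Repair is 0.4314.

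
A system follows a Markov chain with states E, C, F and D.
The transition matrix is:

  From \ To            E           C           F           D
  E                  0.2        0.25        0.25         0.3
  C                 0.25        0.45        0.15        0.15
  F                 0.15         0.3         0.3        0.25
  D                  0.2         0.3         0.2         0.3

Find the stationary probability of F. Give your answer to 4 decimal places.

0.2147

Let the stationary distribution be π with π = πP and π_1 + π_2 + π_3 + π_4 = 1.
π_1 = 0.2·π_1 + 0.25·π_2 + 0.15·π_3 + 0.2·π_4
π_2 = 0.25·π_1 + 0.45·π_2 + 0.3·π_3 + 0.3·π_4
π_3 = 0.25·π_1 + 0.15·π_2 + 0.3·π_3 + 0.2·π_4
Solving with the normalization constraint gives π = (0.2063, 0.3408, 0.2147, 0.2381).
So the stationary probability of F is 0.2147.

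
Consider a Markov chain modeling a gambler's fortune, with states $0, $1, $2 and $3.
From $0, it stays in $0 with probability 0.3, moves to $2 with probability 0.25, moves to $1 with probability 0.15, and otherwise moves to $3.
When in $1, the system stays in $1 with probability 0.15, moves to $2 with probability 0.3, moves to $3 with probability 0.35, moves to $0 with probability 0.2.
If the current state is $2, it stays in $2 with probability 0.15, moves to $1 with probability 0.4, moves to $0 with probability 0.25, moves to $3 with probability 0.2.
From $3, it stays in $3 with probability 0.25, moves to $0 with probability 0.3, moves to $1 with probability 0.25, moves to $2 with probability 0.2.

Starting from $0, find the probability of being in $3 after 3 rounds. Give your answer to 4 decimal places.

Propagate the distribution vector 3 rounds from $0.
After 0 rounds: (1.0000, 0.0000, 0.0000, 0.0000)
After 1 round: (0.3000, 0.1500, 0.2500, 0.3000)
After 2 rounds: (0.2725, 0.2425, 0.2175, 0.2675)
After 3 rounds: (0.2649, 0.2311, 0.2270, 0.2770)
P(in $3 after 3 rounds) = 0.2770

0.2770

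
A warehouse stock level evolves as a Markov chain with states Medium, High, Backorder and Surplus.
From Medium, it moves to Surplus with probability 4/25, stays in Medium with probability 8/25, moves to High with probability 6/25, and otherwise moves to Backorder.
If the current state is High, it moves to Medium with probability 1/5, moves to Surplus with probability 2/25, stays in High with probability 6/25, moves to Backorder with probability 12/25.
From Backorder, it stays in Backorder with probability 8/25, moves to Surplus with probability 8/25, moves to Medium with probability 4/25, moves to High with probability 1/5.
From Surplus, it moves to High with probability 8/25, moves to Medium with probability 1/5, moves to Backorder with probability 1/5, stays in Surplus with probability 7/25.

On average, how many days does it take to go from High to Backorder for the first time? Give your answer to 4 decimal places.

2.4989

Let t(s) be the expected number of days to first reach Backorder from state s, with t(Backorder) = 0. Conditioning on the first day:
t(Medium) = 1 + 0.32·t(Medium) + 0.24·t(High) + 0.16·t(Surplus)
t(High) = 1 + 0.2·t(Medium) + 0.24·t(High) + 0.08·t(Surplus)
t(Surplus) = 1 + 0.2·t(Medium) + 0.32·t(High) + 0.28·t(Surplus)
Solving: t(Medium) = 3.1463, t(High) = 2.4989, t(Surplus) = 3.3735.
Expected days from High to Backorder: 2.4989.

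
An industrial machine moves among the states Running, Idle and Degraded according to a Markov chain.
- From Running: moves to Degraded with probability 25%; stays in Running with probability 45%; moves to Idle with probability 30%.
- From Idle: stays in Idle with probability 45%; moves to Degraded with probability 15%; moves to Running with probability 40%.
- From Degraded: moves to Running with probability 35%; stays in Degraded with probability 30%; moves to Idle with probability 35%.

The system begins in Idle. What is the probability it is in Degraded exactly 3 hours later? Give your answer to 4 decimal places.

Propagate the distribution vector 3 hours from Idle.
After 0 hours: (0.0000, 1.0000, 0.0000)
After 1 hour: (0.4000, 0.4500, 0.1500)
After 2 hours: (0.4125, 0.3750, 0.2125)
After 3 hours: (0.4100, 0.3669, 0.2231)
P(in Degraded after 3 hours) = 0.2231

0.2231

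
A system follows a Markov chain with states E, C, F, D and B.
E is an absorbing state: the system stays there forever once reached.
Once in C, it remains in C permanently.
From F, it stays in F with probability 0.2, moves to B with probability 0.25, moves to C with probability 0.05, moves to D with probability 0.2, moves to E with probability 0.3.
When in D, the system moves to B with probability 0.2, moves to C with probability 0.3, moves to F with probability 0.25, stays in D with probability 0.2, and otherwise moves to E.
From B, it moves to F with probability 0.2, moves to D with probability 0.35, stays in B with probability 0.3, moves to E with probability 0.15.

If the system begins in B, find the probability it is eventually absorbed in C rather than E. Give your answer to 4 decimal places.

0.3774

Let h(s) be the probability of absorption at C starting from transient state s. Then h(C) = 1 and h(E) = 0. By first-step analysis:
h(F) = 0.3·0 + 0.05·1 + 0.2·h(F) + 0.2·h(D) + 0.25·h(B)
h(D) = 0.05·0 + 0.3·1 + 0.25·h(F) + 0.2·h(D) + 0.2·h(B)
h(B) = 0.15·0 + 0.2·h(F) + 0.35·h(D) + 0.3·h(B)
Solving: h(F) = 0.3230, h(D) = 0.5703, h(B) = 0.3774.
Starting from B, the probability is 0.3774.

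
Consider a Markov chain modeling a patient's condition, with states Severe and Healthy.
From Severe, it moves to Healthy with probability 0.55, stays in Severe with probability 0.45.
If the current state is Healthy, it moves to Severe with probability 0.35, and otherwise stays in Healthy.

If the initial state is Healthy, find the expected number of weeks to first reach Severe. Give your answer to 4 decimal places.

Let t(s) be the expected number of weeks to first reach Severe from state s, with t(Severe) = 0. Conditioning on the first week:
t(Healthy) = 1 + 0.65·t(Healthy)
Solving: t(Healthy) = 2.8571.
Expected weeks from Healthy to Severe: 2.8571.

2.8571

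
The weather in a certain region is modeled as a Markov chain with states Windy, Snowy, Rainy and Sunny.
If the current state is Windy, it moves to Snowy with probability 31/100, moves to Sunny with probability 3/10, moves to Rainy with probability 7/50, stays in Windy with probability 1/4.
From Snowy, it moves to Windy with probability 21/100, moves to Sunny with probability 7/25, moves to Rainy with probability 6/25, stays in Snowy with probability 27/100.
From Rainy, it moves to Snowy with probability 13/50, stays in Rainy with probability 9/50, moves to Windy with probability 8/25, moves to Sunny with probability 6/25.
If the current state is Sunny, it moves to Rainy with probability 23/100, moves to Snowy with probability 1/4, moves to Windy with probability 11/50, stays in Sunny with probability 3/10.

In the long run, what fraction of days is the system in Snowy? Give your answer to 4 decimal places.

0.2721

Let the stationary distribution be π with π = πP and π_1 + π_2 + π_3 + π_4 = 1.
π_1 = 0.25·π_1 + 0.21·π_2 + 0.32·π_3 + 0.22·π_4
π_2 = 0.31·π_1 + 0.27·π_2 + 0.26·π_3 + 0.25·π_4
π_3 = 0.14·π_1 + 0.24·π_2 + 0.18·π_3 + 0.23·π_4
Solving with the normalization constraint gives π = (0.2447, 0.2721, 0.2007, 0.2825).
So the stationary probability of Snowy is 0.2721.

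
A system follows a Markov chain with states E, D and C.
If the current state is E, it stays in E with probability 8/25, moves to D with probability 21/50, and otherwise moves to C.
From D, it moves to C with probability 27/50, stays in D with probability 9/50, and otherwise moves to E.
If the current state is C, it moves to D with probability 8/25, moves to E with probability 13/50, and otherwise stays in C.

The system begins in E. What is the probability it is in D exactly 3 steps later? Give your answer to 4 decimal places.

Propagate the distribution vector 3 steps from E.
After 0 steps: (1.0000, 0.0000, 0.0000)
After 1 step: (0.3200, 0.4200, 0.2600)
After 2 steps: (0.2876, 0.2932, 0.4192)
After 3 steps: (0.2831, 0.3077, 0.4092)
P(in D after 3 steps) = 0.3077

0.3077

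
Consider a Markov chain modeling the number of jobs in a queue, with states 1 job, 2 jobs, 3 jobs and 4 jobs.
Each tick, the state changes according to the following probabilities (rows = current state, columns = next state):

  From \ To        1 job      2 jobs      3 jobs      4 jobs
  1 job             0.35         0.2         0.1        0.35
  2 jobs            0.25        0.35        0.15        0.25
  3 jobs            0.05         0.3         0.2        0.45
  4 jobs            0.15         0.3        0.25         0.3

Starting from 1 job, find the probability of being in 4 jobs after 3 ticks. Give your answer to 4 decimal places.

0.3236

Propagate the distribution vector 3 ticks from 1 job.
After 0 ticks: (1.0000, 0.0000, 0.0000, 0.0000)
After 1 tick: (0.3500, 0.2000, 0.1000, 0.3500)
After 2 ticks: (0.2300, 0.2750, 0.1725, 0.3225)
After 3 ticks: (0.2063, 0.2908, 0.1794, 0.3236)
P(in 4 jobs after 3 ticks) = 0.3236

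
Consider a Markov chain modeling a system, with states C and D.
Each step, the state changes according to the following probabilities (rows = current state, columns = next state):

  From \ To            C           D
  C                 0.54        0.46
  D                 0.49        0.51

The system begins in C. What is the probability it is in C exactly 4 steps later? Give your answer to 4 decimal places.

Propagate the distribution vector 4 steps from C.
After 0 steps: (1.0000, 0.0000)
After 1 step: (0.5400, 0.4600)
After 2 steps: (0.5170, 0.4830)
After 3 steps: (0.5159, 0.4842)
After 4 steps: (0.5158, 0.4842)
P(in C after 4 steps) = 0.5158

0.5158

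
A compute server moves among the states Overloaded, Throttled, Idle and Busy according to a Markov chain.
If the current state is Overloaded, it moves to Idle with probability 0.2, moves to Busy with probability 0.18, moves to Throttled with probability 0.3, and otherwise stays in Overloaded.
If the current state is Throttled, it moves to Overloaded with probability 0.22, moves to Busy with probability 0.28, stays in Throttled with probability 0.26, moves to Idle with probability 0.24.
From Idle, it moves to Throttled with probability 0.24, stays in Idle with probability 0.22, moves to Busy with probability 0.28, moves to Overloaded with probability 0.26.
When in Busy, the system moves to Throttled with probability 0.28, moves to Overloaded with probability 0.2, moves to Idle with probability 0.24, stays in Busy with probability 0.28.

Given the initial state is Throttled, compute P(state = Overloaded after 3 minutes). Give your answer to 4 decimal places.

Propagate the distribution vector 3 minutes from Throttled.
After 0 minutes: (0.0000, 1.0000, 0.0000, 0.0000)
After 1 minute: (0.2200, 0.2600, 0.2400, 0.2800)
After 2 minutes: (0.2460, 0.2696, 0.2264, 0.2580)
After 3 minutes: (0.2485, 0.2705, 0.2256, 0.2554)
P(in Overloaded after 3 minutes) = 0.2485

0.2485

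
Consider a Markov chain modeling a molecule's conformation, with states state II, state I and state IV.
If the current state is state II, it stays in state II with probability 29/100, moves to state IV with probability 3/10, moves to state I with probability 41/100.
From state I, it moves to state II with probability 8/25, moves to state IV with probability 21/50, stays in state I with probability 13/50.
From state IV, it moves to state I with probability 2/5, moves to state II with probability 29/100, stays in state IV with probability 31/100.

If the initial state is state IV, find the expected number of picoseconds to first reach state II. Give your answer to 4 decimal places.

Let t(s) be the expected number of picoseconds to first reach state II from state s, with t(state II) = 0. Conditioning on the first picosecond:
t(state I) = 1 + 0.26·t(state I) + 0.42·t(state IV)
t(state IV) = 1 + 0.4·t(state I) + 0.31·t(state IV)
Solving: t(state I) = 3.2399, t(state IV) = 3.3275.
Expected picoseconds from state IV to state II: 3.3275.

3.3275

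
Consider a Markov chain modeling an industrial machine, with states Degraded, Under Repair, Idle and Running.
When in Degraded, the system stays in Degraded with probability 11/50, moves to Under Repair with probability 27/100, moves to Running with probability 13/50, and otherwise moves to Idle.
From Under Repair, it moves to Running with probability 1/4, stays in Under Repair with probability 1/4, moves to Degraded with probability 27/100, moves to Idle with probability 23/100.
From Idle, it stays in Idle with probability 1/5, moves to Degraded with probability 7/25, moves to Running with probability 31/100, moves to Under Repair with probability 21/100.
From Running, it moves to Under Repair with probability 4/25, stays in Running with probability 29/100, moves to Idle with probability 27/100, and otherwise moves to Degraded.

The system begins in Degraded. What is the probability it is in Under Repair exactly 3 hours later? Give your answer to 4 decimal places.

0.2208

Propagate the distribution vector 3 hours from Degraded.
After 0 hours: (1.0000, 0.0000, 0.0000, 0.0000)
After 1 hour: (0.2200, 0.2700, 0.2500, 0.2600)
After 2 hours: (0.2641, 0.2210, 0.2373, 0.2776)
After 3 hours: (0.2619, 0.2208, 0.2393, 0.2780)
P(in Under Repair after 3 hours) = 0.2208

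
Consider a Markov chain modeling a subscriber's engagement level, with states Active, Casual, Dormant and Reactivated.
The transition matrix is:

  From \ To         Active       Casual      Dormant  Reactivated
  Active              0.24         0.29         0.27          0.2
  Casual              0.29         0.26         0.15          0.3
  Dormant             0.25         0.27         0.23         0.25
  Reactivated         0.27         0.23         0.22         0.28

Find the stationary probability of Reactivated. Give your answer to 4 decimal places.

0.2577

Let the stationary distribution be π with π = πP and π_1 + π_2 + π_3 + π_4 = 1.
π_1 = 0.24·π_1 + 0.29·π_2 + 0.25·π_3 + 0.27·π_4
π_2 = 0.29·π_1 + 0.26·π_2 + 0.27·π_3 + 0.23·π_4
π_3 = 0.27·π_1 + 0.15·π_2 + 0.23·π_3 + 0.22·π_4
Solving with the normalization constraint gives π = (0.2630, 0.2623, 0.2170, 0.2577).
So the stationary probability of Reactivated is 0.2577.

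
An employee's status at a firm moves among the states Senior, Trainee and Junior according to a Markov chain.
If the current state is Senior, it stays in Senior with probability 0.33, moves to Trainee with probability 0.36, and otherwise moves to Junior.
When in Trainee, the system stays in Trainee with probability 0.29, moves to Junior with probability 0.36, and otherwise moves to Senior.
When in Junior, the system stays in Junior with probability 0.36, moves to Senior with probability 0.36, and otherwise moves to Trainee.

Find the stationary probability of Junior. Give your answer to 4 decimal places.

0.3427

Let the stationary distribution be π with π = πP and π_1 + π_2 + π_3 = 1.
π_1 = 0.33·π_1 + 0.35·π_2 + 0.36·π_3
π_2 = 0.36·π_1 + 0.29·π_2 + 0.28·π_3
Solving with the normalization constraint gives π = (0.3465, 0.3108, 0.3427).
So the stationary probability of Junior is 0.3427.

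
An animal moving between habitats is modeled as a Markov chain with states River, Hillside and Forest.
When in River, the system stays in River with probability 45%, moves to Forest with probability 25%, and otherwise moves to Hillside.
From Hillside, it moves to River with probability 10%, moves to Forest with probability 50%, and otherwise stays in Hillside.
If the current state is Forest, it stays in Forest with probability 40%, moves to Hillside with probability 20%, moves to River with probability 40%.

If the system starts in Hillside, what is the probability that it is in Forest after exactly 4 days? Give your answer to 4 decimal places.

Propagate the distribution vector 4 days from Hillside.
After 0 days: (0.0000, 1.0000, 0.0000)
After 1 day: (0.1000, 0.4000, 0.5000)
After 2 days: (0.2850, 0.2900, 0.4250)
After 3 days: (0.3273, 0.2865, 0.3863)
After 4 days: (0.3304, 0.2900, 0.3796)
P(in Forest after 4 days) = 0.3796

0.3796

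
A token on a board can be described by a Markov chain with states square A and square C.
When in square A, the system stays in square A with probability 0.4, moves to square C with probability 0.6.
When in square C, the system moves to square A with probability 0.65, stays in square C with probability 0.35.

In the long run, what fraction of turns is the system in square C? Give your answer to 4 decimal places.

Let the stationary distribution be π with π = πP and π_1 + π_2 = 1.
π_1 = 0.4·π_1 + 0.65·π_2
Solving with the normalization constraint gives π = (0.5200, 0.4800).
So the stationary probability of square C is 0.4800.

0.4800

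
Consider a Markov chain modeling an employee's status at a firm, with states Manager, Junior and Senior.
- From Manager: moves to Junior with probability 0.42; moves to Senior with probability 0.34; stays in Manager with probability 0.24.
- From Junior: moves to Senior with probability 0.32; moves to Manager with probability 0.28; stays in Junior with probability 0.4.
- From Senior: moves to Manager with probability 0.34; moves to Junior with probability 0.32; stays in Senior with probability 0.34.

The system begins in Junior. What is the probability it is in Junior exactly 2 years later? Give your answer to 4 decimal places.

Sum over the intermediate state after 1 year:
P = P(Junior→Manager)·P(Manager→Junior) + P(Junior→Junior)·P(Junior→Junior) + P(Junior→Senior)·P(Senior→Junior)
  = 0.28×0.42 + 0.4×0.4 + 0.32×0.32
  = 0.1176 + 0.1600 + 0.1024 = 0.3800

0.3800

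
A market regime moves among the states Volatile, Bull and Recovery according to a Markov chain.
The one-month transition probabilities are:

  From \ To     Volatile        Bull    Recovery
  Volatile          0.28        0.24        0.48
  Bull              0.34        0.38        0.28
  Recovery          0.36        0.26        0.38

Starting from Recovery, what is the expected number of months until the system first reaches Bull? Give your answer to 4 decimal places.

3.9474

Let t(s) be the expected number of months to first reach Bull from state s, with t(Bull) = 0. Conditioning on the first month:
t(Volatile) = 1 + 0.28·t(Volatile) + 0.48·t(Recovery)
t(Recovery) = 1 + 0.36·t(Volatile) + 0.38·t(Recovery)
Solving: t(Volatile) = 4.0205, t(Recovery) = 3.9474.
Expected months from Recovery to Bull: 3.9474.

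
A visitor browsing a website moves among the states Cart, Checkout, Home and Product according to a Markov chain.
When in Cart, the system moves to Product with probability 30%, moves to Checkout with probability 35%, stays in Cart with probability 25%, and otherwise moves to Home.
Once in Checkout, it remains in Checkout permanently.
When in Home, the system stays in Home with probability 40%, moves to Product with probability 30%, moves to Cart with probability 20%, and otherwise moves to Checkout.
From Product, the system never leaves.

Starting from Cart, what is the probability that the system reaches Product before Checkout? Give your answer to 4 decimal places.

Let h(s) be the probability of absorption at Product starting from transient state s. Then h(Product) = 1 and h(Checkout) = 0. By first-step analysis:
h(Cart) = 0.25·h(Cart) + 0.35·0 + 0.1·h(Home) + 0.3·1
h(Home) = 0.2·h(Cart) + 0.1·0 + 0.4·h(Home) + 0.3·1
Solving: h(Cart) = 0.4884, h(Home) = 0.6628.
Starting from Cart, the probability is 0.4884.

0.4884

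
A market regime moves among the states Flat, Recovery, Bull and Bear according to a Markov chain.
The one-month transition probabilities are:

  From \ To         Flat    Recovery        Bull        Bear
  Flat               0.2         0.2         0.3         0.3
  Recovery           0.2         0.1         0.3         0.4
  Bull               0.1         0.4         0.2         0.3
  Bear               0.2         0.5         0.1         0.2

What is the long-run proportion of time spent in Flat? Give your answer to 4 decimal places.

Let the stationary distribution be π with π = πP and π_1 + π_2 + π_3 + π_4 = 1.
π_1 = 0.2·π_1 + 0.2·π_2 + 0.1·π_3 + 0.2·π_4
π_2 = 0.2·π_1 + 0.1·π_2 + 0.4·π_3 + 0.5·π_4
π_3 = 0.3·π_1 + 0.3·π_2 + 0.2·π_3 + 0.1·π_4
Solving with the normalization constraint gives π = (0.1782, 0.3034, 0.2181, 0.3003).
So the stationary probability of Flat is 0.1782.

0.1782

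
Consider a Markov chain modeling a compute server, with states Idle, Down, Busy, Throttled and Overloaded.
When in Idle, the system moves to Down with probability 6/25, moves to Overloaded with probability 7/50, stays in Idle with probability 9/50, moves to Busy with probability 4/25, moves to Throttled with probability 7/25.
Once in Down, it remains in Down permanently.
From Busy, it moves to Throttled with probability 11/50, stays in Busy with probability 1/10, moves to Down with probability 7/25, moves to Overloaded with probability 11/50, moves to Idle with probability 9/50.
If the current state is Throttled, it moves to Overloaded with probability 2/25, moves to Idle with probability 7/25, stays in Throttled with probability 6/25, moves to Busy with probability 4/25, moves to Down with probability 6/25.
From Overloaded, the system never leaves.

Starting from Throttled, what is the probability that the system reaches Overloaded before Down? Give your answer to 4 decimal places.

Let h(s) be the probability of absorption at Overloaded starting from transient state s. Then h(Overloaded) = 1 and h(Down) = 0. By first-step analysis:
h(Idle) = 0.18·h(Idle) + 0.24·0 + 0.16·h(Busy) + 0.28·h(Throttled) + 0.14·1
h(Busy) = 0.18·h(Idle) + 0.28·0 + 0.1·h(Busy) + 0.22·h(Throttled) + 0.22·1
h(Throttled) = 0.28·h(Idle) + 0.24·0 + 0.16·h(Busy) + 0.24·h(Throttled) + 0.08·1
Solving: h(Idle) = 0.3567, h(Busy) = 0.3939, h(Throttled) = 0.3196.
Starting from Throttled, the probability is 0.3196.

0.3196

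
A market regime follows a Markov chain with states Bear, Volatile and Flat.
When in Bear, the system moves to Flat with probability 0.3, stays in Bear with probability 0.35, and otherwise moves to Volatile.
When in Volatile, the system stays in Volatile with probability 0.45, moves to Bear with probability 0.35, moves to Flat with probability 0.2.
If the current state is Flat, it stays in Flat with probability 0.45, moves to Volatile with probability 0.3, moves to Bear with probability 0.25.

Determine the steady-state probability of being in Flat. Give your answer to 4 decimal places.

Let the stationary distribution be π with π = πP and π_1 + π_2 + π_3 = 1.
π_1 = 0.35·π_1 + 0.35·π_2 + 0.25·π_3
π_2 = 0.35·π_1 + 0.45·π_2 + 0.3·π_3
Solving with the normalization constraint gives π = (0.3191, 0.3717, 0.3092).
So the stationary probability of Flat is 0.3092.

0.3092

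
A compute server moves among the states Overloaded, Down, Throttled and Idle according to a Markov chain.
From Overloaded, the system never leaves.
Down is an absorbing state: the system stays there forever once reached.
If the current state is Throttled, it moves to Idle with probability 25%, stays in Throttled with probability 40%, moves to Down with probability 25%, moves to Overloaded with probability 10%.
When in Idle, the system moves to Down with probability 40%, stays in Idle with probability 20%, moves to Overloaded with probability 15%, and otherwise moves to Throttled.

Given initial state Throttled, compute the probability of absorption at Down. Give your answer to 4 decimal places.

Let h(s) be the probability of absorption at Down starting from transient state s. Then h(Down) = 1 and h(Overloaded) = 0. By first-step analysis:
h(Throttled) = 0.1·0 + 0.25·1 + 0.4·h(Throttled) + 0.25·h(Idle)
h(Idle) = 0.15·0 + 0.4·1 + 0.25·h(Throttled) + 0.2·h(Idle)
Solving: h(Throttled) = 0.7186, h(Idle) = 0.7246.
Starting from Throttled, the probability is 0.7186.

0.7186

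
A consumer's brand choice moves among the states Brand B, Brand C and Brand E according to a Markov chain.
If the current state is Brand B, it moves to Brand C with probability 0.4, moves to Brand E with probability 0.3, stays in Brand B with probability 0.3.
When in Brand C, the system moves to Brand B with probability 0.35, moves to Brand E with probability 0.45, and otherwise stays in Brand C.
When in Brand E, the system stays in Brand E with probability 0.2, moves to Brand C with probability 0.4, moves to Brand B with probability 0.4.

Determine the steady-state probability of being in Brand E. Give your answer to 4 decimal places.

0.3182

Let the stationary distribution be π with π = πP and π_1 + π_2 + π_3 = 1.
π_1 = 0.3·π_1 + 0.35·π_2 + 0.4·π_3
π_2 = 0.4·π_1 + 0.2·π_2 + 0.4·π_3
Solving with the normalization constraint gives π = (0.3485, 0.3333, 0.3182).
So the stationary probability of Brand E is 0.3182.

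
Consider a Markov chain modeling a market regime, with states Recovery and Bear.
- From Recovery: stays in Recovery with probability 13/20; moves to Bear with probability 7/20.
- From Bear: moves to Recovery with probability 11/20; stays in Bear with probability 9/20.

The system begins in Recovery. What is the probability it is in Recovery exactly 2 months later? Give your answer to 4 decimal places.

0.6150

Sum over the intermediate state after 1 month:
P = P(Recovery→Recovery)·P(Recovery→Recovery) + P(Recovery→Bear)·P(Bear→Recovery)
  = 0.65×0.65 + 0.35×0.55
  = 0.4225 + 0.1925 = 0.6150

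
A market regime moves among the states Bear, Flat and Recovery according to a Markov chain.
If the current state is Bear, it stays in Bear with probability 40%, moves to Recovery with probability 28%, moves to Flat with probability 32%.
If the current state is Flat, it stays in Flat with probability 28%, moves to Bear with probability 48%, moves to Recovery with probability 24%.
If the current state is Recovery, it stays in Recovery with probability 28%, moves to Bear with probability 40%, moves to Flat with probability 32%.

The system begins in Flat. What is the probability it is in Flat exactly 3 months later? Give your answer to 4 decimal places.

0.3076

Propagate the distribution vector 3 months from Flat.
After 0 months: (0.0000, 1.0000, 0.0000)
After 1 month: (0.4800, 0.2800, 0.2400)
After 2 months: (0.4224, 0.3088, 0.2688)
After 3 months: (0.4247, 0.3076, 0.2676)
P(in Flat after 3 months) = 0.3076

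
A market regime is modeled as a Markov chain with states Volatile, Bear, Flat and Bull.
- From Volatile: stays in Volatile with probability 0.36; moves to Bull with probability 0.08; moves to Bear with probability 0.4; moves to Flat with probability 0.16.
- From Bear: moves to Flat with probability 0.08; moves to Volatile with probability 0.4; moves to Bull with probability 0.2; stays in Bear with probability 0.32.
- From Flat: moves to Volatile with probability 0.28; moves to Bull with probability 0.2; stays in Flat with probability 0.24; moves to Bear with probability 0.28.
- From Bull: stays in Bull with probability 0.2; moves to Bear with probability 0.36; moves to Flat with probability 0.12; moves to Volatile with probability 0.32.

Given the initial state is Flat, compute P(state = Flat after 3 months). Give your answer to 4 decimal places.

Propagate the distribution vector 3 months from Flat.
After 0 months: (0.0000, 0.0000, 1.0000, 0.0000)
After 1 month: (0.2800, 0.2800, 0.2400, 0.2000)
After 2 months: (0.3440, 0.3408, 0.1488, 0.1664)
After 3 months: (0.3551, 0.3482, 0.1380, 0.1587)
P(in Flat after 3 months) = 0.1380

0.1380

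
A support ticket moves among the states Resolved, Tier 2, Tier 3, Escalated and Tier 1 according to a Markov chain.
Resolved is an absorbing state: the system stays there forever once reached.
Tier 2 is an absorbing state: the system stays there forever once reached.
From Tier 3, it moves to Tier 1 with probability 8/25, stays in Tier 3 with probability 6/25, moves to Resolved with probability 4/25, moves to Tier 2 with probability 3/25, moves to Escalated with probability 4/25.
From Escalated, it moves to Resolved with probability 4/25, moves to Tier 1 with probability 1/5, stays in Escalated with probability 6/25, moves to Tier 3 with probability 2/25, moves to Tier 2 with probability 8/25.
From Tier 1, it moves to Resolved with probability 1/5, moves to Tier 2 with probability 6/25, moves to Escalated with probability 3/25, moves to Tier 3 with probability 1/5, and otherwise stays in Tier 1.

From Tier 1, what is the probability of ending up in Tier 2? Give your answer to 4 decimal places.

0.5508

Let h(s) be the probability of absorption at Tier 2 starting from transient state s. Then h(Tier 2) = 1 and h(Resolved) = 0. By first-step analysis:
h(Tier 3) = 0.16·0 + 0.12·1 + 0.24·h(Tier 3) + 0.16·h(Escalated) + 0.32·h(Tier 1)
h(Escalated) = 0.16·0 + 0.32·1 + 0.08·h(Tier 3) + 0.24·h(Escalated) + 0.2·h(Tier 1)
h(Tier 1) = 0.2·0 + 0.24·1 + 0.2·h(Tier 3) + 0.12·h(Escalated) + 0.24·h(Tier 1)
Solving: h(Tier 3) = 0.5205, h(Escalated) = 0.6208, h(Tier 1) = 0.5508.
Starting from Tier 1, the probability is 0.5508.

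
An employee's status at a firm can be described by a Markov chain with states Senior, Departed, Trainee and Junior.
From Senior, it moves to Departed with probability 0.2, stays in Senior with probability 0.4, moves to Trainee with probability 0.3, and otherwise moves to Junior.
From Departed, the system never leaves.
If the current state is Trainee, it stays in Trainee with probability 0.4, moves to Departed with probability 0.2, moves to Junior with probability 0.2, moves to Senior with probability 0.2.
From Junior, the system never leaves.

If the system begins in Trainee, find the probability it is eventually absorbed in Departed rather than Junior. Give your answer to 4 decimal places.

0.5333

Let h(s) be the probability of absorption at Departed starting from transient state s. Then h(Departed) = 1 and h(Junior) = 0. By first-step analysis:
h(Senior) = 0.4·h(Senior) + 0.2·1 + 0.3·h(Trainee) + 0.1·0
h(Trainee) = 0.2·h(Senior) + 0.2·1 + 0.4·h(Trainee) + 0.2·0
Solving: h(Senior) = 0.6000, h(Trainee) = 0.5333.
Starting from Trainee, the probability is 0.5333.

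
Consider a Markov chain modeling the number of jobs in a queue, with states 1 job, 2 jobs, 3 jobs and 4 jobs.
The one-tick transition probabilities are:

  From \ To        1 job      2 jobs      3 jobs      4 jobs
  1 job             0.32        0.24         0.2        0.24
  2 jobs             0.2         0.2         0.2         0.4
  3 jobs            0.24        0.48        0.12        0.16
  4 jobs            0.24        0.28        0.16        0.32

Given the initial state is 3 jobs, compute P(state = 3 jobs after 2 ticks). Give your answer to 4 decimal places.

Propagate the distribution vector 2 ticks from 3 jobs.
After 0 ticks: (0.0000, 0.0000, 1.0000, 0.0000)
After 1 tick: (0.2400, 0.4800, 0.1200, 0.1600)
After 2 ticks: (0.2400, 0.2560, 0.1840, 0.3200)
P(in 3 jobs after 2 ticks) = 0.1840

0.1840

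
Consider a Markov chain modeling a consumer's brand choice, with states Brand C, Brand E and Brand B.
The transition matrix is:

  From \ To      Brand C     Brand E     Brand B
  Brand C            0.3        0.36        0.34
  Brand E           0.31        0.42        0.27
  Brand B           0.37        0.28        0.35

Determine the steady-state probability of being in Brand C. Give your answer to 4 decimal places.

0.3258

Let the stationary distribution be π with π = πP and π_1 + π_2 + π_3 = 1.
π_1 = 0.3·π_1 + 0.31·π_2 + 0.37·π_3
π_2 = 0.36·π_1 + 0.42·π_2 + 0.28·π_3
Solving with the normalization constraint gives π = (0.3258, 0.3559, 0.3183).
So the stationary probability of Brand C is 0.3258.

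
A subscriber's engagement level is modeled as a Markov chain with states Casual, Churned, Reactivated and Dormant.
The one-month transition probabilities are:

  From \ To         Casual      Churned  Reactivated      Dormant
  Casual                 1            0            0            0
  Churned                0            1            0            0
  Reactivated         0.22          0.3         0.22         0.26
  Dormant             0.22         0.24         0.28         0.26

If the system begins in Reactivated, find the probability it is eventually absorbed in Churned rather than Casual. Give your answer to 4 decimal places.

0.5638

Let h(s) be the probability of absorption at Churned starting from transient state s. Then h(Churned) = 1 and h(Casual) = 0. By first-step analysis:
h(Reactivated) = 0.22·0 + 0.3·1 + 0.22·h(Reactivated) + 0.26·h(Dormant)
h(Dormant) = 0.22·0 + 0.24·1 + 0.28·h(Reactivated) + 0.26·h(Dormant)
Solving: h(Reactivated) = 0.5638, h(Dormant) = 0.5377.
Starting from Reactivated, the probability is 0.5638.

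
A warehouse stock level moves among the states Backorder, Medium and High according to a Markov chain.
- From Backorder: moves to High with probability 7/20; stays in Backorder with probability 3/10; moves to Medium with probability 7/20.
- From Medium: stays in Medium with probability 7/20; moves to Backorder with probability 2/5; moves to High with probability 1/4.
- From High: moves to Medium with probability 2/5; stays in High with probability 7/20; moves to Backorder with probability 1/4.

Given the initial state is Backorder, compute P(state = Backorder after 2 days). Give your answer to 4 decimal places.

Sum over the intermediate state after 1 day:
P = P(Backorder→Backorder)·P(Backorder→Backorder) + P(Backorder→Medium)·P(Medium→Backorder) + P(Backorder→High)·P(High→Backorder)
  = 0.3×0.3 + 0.35×0.4 + 0.35×0.25
  = 0.0900 + 0.1400 + 0.0875 = 0.3175

0.3175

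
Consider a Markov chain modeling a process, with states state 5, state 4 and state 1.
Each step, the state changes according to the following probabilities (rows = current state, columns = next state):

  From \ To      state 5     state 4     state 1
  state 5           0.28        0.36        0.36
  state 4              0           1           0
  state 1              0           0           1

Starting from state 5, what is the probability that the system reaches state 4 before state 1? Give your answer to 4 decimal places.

Let h(s) be the probability of absorption at state 4 starting from transient state s. Then h(state 4) = 1 and h(state 1) = 0. By first-step analysis:
h(state 5) = 0.28·h(state 5) + 0.36·1 + 0.36·0
Solving: h(state 5) = 0.5000.
Starting from state 5, the probability is 0.5000.

0.5000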